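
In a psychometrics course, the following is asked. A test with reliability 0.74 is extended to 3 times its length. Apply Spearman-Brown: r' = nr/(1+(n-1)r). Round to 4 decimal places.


r_new = n*r / (1 + (n-1)*r)
Numerator = 3 * 0.74 = 2.22
Denominator = 1 + 2 * 0.74 = 2.48
r_new = 2.22 / 2.48
= 0.8952


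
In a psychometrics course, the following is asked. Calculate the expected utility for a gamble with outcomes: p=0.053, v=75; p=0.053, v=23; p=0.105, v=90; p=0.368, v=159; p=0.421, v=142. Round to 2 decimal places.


EU = sum(p_i * v_i)
0.053 * 75 = 3.975
0.053 * 23 = 1.219
0.105 * 90 = 9.45
0.368 * 159 = 58.512
0.421 * 142 = 59.782
EU = 3.975 + 1.219 + 9.45 + 58.512 + 59.782
= 132.94


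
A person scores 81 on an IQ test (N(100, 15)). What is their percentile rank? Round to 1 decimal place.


z = (IQ - mean) / SD
z = (81 - 100) / 15 = -1.2667
Percentile = Phi(-1.2667) * 100
Phi(-1.2667) = 0.102631
= 10.3


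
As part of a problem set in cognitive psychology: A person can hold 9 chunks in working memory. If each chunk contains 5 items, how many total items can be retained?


Total items = chunks * items_per_chunk
= 9 * 5
= 45


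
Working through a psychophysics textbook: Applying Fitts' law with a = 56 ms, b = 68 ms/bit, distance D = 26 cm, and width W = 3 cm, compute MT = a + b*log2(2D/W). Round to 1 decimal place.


MT = 56 + 68 * log2(2*26/3)
2D/W = 17.333333
log2(17.333333) = 4.1155
MT = 56 + 68 * 4.1155
= 335.9 ms


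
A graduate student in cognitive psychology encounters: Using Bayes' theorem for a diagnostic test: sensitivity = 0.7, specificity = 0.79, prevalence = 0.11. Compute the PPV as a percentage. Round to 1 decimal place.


PPV = (sens * prev) / (sens * prev + (1-spec) * (1-prev))
Numerator = 0.7 * 0.11 = 0.077
P(positive and no disease) = (1 - spec) * (1 - prev) = (1 - 0.79) * (1 - 0.11) = 0.1869
Denominator = 0.077 + 0.1869 = 0.2639
PPV = 0.077 / 0.2639 = 0.291777
As percentage = 29.2


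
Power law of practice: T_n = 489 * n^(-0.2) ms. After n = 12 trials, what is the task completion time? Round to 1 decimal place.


T_n = 489 * 12^(-0.2)
12^(-0.2) = 0.608364
T_n = 489 * 0.608364
= 297.5 ms


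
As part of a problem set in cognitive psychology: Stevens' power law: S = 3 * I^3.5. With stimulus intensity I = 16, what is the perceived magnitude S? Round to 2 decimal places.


S = 3 * 16^3.5
16^3.5 = 16384.0
S = 3 * 16384.0
= 49152.00


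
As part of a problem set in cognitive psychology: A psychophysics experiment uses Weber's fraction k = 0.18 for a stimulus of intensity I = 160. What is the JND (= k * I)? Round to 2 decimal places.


JND = k * I
JND = 0.18 * 160
= 28.80


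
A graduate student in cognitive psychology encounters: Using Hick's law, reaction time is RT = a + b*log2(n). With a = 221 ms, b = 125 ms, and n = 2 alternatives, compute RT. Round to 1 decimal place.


RT = 221 + 125 * log2(2)
log2(2) = 1.0
RT = 221 + 125 * 1.0
= 221 + 125.0
= 346.0 ms


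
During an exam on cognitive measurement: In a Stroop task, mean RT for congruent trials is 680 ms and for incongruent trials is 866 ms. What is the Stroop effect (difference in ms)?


Stroop effect = RT(incongruent) - RT(congruent)
= 866 - 680
= 186 ms


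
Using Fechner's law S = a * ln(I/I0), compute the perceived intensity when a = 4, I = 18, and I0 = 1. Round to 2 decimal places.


S = 4 * ln(18/1)
I/I0 = 18.0
ln(18.0) = 2.8904
S = 4 * 2.8904
= 11.56


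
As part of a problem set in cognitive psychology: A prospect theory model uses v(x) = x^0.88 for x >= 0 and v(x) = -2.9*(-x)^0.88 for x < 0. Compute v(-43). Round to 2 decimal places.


Since x = -43 < 0, use v(x) = -lambda*(-x)^alpha
(-x) = 43
43^0.88 = 27.3812
v(-43) = -2.9 * 27.3812
= -79.41


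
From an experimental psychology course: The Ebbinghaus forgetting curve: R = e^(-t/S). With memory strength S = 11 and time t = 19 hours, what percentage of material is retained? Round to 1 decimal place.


R = e^(-t/S)
-t/S = -19/11 = -1.727273
R = e^(-1.727273) = 0.177769
Percentage = 0.177769 * 100
= 17.8


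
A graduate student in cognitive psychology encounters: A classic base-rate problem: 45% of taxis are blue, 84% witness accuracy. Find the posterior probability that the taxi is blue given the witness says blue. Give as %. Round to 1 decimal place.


P(blue | says blue) = P(says blue | blue)*P(blue) / [P(says blue | blue)*P(blue) + P(says blue | not blue)*P(not blue)]
Numerator = 0.84 * 0.45 = 0.378
False identification = 0.16 * 0.55 = 0.088
P = 0.378 / (0.378 + 0.088)
= 0.378 / 0.466
As percentage = 81.1


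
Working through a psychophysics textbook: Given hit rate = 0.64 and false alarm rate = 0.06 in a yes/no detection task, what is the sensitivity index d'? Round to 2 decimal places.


d' = z(HR) - z(FAR)
z(0.64) = 0.3585
z(0.06) = -1.5548
d' = 0.3585 - -1.5548
= 1.91


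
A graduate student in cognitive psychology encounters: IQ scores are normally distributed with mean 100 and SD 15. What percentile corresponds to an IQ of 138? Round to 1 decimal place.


z = (IQ - mean) / SD
z = (138 - 100) / 15 = 2.5333
Percentile = Phi(2.5333) * 100
Phi(2.5333) = 0.99435
= 99.4


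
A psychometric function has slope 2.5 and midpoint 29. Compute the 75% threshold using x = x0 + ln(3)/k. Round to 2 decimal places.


At P = 0.75: 0.75 = 1/(1 + e^(-k*(x-x0)))
Solving: e^(-k*(x-x0)) = 1/3
x = x0 + ln(3)/k
ln(3) = 1.0986
x = 29 + 1.0986/2.5
= 29 + 0.4394
= 29.44


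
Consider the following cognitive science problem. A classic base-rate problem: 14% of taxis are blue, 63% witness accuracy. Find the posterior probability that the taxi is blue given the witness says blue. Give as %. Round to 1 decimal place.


P(blue | says blue) = P(says blue | blue)*P(blue) / [P(says blue | blue)*P(blue) + P(says blue | not blue)*P(not blue)]
Numerator = 0.63 * 0.14 = 0.0882
False identification = 0.37 * 0.86 = 0.3182
P = 0.0882 / (0.0882 + 0.3182)
= 0.0882 / 0.4064
As percentage = 21.7


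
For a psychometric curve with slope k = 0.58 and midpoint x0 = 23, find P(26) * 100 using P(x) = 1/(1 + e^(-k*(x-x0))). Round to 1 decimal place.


P(x) = 1/(1 + e^(-0.58*(26 - 23)))
Exponent = -0.58 * 3 = -1.74
e^(-1.74) = 0.17552
P = 1/(1 + 0.17552) = 0.850687
Percentage = 85.1


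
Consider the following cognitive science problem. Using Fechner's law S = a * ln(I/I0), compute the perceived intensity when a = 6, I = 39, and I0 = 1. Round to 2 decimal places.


S = 6 * ln(39/1)
I/I0 = 39.0
ln(39.0) = 3.6636
S = 6 * 3.6636
= 21.98


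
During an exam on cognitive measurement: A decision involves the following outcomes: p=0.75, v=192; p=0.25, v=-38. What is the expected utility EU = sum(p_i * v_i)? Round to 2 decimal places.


EU = sum(p_i * v_i)
0.75 * 192 = 144.0
0.25 * -38 = -9.5
EU = 144.0 + -9.5
= 134.50


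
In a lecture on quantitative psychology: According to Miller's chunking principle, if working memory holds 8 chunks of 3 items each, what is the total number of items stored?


Total items = chunks * items_per_chunk
= 8 * 3
= 24


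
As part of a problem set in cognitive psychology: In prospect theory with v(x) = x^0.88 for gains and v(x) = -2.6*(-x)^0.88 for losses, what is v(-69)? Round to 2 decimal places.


Since x = -69 < 0, use v(x) = -lambda*(-x)^alpha
(-x) = 69
69^0.88 = 41.5133
v(-69) = -2.6 * 41.5133
= -107.93


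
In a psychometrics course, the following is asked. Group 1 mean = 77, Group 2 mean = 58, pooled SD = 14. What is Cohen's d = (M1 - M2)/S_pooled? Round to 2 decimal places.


Cohen's d = (M1 - M2) / S_pooled
= (77 - 58) / 14
= 19 / 14
= 1.36


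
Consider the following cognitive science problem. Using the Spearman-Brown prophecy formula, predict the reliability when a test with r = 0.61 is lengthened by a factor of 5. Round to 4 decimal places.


r_new = n*r / (1 + (n-1)*r)
Numerator = 5 * 0.61 = 3.05
Denominator = 1 + 4 * 0.61 = 3.44
r_new = 3.05 / 3.44
= 0.8866


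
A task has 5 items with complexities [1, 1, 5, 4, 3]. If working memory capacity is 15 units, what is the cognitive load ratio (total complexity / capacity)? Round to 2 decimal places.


Total complexity = 1 + 1 + 5 + 4 + 3 = 14
Load = total / capacity = 14 / 15
= 0.93


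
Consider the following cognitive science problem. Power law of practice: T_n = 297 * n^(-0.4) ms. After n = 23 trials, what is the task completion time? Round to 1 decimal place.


T_n = 297 * 23^(-0.4)
23^(-0.4) = 0.285305
T_n = 297 * 0.285305
= 84.7 ms


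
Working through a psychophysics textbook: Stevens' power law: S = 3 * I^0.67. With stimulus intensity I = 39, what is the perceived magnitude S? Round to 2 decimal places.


S = 3 * 39^0.67
39^0.67 = 11.6416
S = 3 * 11.6416
= 34.92


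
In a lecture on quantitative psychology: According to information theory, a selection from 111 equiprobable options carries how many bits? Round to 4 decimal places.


H = log2(n)
H = log2(111)
= 6.7944


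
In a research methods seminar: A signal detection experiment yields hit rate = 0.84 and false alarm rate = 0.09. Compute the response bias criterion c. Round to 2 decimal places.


c = -0.5 * (z(HR) + z(FAR))
z(0.84) = 0.9945
z(0.09) = -1.3408
c = -0.5 * (0.9945 + -1.3408)
= -0.5 * -0.3463
= 0.17


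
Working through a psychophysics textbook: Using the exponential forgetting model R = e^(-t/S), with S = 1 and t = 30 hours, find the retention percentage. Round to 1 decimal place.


R = e^(-t/S)
-t/S = -30/1 = -30.0
R = e^(-30.0) = 0.0
Percentage = 0.0 * 100
= 0.0


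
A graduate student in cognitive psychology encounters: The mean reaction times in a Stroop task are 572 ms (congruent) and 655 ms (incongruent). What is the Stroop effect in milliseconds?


Stroop effect = RT(incongruent) - RT(congruent)
= 655 - 572
= 83 ms


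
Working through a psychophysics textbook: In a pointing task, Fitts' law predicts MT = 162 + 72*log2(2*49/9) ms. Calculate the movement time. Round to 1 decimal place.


MT = 162 + 72 * log2(2*49/9)
2D/W = 10.888889
log2(10.888889) = 3.4448
MT = 162 + 72 * 3.4448
= 410.0 ms


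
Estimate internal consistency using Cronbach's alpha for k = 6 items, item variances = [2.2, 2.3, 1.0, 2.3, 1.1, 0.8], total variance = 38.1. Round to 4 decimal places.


alpha = (k/(k-1)) * (1 - sum(s_i^2)/s_total^2)
sum(item variances) = 9.7
k/(k-1) = 6/5 = 1.2
1 - 9.7/38.1 = 1 - 0.254593 = 0.745407
alpha = 1.2 * 0.745407
= 0.8945


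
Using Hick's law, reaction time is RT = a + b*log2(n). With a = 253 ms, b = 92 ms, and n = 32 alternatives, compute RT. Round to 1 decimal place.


RT = 253 + 92 * log2(32)
log2(32) = 5.0
RT = 253 + 92 * 5.0
= 253 + 460.0
= 713.0 ms


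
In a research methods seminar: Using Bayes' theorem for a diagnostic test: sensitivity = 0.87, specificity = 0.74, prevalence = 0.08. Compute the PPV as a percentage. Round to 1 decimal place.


PPV = (sens * prev) / (sens * prev + (1-spec) * (1-prev))
Numerator = 0.87 * 0.08 = 0.0696
P(positive and no disease) = (1 - spec) * (1 - prev) = (1 - 0.74) * (1 - 0.08) = 0.2392
Denominator = 0.0696 + 0.2392 = 0.3088
PPV = 0.0696 / 0.3088 = 0.225389
As percentage = 22.5


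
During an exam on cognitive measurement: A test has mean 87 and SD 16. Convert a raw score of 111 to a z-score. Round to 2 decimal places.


z = (X - mu) / sigma
= (111 - 87) / 16
= 24 / 16
= 1.50


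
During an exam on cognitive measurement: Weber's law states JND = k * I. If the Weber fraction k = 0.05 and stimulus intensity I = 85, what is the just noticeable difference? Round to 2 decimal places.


JND = k * I
JND = 0.05 * 85
= 4.25


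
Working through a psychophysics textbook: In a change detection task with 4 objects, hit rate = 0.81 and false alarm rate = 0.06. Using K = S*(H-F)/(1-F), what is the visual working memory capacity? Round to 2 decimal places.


K = S * (H - F) / (1 - F)
H - F = 0.75
1 - F = 0.94
K = 4 * 0.75 / 0.94
= 3.19


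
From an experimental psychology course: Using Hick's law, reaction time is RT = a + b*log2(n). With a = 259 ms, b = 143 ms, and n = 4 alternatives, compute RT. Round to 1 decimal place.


RT = 259 + 143 * log2(4)
log2(4) = 2.0
RT = 259 + 143 * 2.0
= 259 + 286.0
= 545.0 ms


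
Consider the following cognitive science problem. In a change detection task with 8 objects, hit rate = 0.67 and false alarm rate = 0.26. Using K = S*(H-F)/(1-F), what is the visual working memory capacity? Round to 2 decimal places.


K = S * (H - F) / (1 - F)
H - F = 0.41
1 - F = 0.74
K = 8 * 0.41 / 0.74
= 4.43


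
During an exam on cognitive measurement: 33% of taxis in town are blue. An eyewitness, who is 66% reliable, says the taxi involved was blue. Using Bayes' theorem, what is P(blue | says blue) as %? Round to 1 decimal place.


P(blue | says blue) = P(says blue | blue)*P(blue) / [P(says blue | blue)*P(blue) + P(says blue | not blue)*P(not blue)]
Numerator = 0.66 * 0.33 = 0.2178
False identification = 0.34 * 0.67 = 0.2278
P = 0.2178 / (0.2178 + 0.2278)
= 0.2178 / 0.4456
As percentage = 48.9


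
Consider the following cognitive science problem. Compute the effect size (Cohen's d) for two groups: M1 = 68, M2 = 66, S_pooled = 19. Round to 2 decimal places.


Cohen's d = (M1 - M2) / S_pooled
= (68 - 66) / 19
= 2 / 19
= 0.11


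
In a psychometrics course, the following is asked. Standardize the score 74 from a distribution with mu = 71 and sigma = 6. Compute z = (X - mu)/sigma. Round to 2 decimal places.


z = (X - mu) / sigma
= (74 - 71) / 6
= 3 / 6
= 0.50


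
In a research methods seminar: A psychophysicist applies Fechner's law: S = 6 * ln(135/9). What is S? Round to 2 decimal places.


S = 6 * ln(135/9)
I/I0 = 15.0
ln(15.0) = 2.7081
S = 6 * 2.7081
= 16.25


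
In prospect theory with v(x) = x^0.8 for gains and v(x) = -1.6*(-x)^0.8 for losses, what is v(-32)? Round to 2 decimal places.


Since x = -32 < 0, use v(x) = -lambda*(-x)^alpha
(-x) = 32
32^0.8 = 16.0
v(-32) = -1.6 * 16.0
= -25.60


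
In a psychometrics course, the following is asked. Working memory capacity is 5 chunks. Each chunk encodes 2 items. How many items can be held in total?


Total items = chunks * items_per_chunk
= 5 * 2
= 10


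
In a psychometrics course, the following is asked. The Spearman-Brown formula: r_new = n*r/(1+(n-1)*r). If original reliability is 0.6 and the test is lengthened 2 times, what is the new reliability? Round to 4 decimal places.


r_new = n*r / (1 + (n-1)*r)
Numerator = 2 * 0.6 = 1.2
Denominator = 1 + 1 * 0.6 = 1.6
r_new = 1.2 / 1.6
= 0.7500


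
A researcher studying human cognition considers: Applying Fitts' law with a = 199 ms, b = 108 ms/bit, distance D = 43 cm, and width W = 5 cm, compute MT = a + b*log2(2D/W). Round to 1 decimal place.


MT = 199 + 108 * log2(2*43/5)
2D/W = 17.2
log2(17.2) = 4.1043
MT = 199 + 108 * 4.1043
= 642.3 ms


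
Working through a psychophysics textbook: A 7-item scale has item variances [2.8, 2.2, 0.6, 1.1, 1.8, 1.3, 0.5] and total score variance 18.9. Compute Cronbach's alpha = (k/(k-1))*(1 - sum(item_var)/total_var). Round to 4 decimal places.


alpha = (k/(k-1)) * (1 - sum(s_i^2)/s_total^2)
sum(item variances) = 10.3
k/(k-1) = 7/6 = 1.166667
1 - 10.3/18.9 = 1 - 0.544974 = 0.455026
alpha = 1.166667 * 0.455026
= 0.5309


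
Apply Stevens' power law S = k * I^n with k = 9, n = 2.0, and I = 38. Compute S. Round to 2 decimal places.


S = 9 * 38^2.0
38^2.0 = 1444.0
S = 9 * 1444.0
= 12996.00


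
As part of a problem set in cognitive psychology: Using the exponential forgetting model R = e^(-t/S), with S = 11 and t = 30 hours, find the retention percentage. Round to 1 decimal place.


R = e^(-t/S)
-t/S = -30/11 = -2.727273
R = e^(-2.727273) = 0.065397
Percentage = 0.065397 * 100
= 6.5


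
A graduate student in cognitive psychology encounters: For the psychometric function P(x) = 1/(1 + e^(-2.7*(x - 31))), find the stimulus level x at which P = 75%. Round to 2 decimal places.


At P = 0.75: 0.75 = 1/(1 + e^(-k*(x-x0)))
Solving: e^(-k*(x-x0)) = 1/3
x = x0 + ln(3)/k
ln(3) = 1.0986
x = 31 + 1.0986/2.7
= 31 + 0.4069
= 31.41


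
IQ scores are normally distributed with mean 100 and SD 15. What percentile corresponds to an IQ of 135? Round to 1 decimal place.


z = (IQ - mean) / SD
z = (135 - 100) / 15 = 2.3333
Percentile = Phi(2.3333) * 100
Phi(2.3333) = 0.990184
= 99.0


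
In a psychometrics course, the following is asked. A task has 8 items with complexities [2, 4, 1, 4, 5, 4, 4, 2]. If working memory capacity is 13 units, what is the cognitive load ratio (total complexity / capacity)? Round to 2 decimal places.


Total complexity = 2 + 4 + 1 + 4 + 5 + 4 + 4 + 2 = 26
Load = total / capacity = 26 / 13
= 2.00


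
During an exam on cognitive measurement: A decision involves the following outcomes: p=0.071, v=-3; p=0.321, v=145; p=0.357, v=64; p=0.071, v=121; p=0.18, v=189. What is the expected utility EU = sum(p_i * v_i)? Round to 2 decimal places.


EU = sum(p_i * v_i)
0.071 * -3 = -0.213
0.321 * 145 = 46.545
0.357 * 64 = 22.848
0.071 * 121 = 8.591
0.18 * 189 = 34.02
EU = -0.213 + 46.545 + 22.848 + 8.591 + 34.02
= 111.79


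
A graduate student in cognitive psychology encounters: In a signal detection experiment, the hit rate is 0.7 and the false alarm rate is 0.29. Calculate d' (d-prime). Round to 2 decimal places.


d' = z(HR) - z(FAR)
z(0.7) = 0.5244
z(0.29) = -0.5534
d' = 0.5244 - -0.5534
= 1.08


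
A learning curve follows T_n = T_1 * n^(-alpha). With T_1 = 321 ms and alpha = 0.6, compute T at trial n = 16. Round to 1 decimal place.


T_n = 321 * 16^(-0.6)
16^(-0.6) = 0.189465
T_n = 321 * 0.189465
= 60.8 ms


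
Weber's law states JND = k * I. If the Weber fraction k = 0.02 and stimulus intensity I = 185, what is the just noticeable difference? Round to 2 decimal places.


JND = k * I
JND = 0.02 * 185
= 3.70


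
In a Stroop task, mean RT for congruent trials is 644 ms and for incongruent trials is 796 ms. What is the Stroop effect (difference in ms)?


Stroop effect = RT(incongruent) - RT(congruent)
= 796 - 644
= 152 ms


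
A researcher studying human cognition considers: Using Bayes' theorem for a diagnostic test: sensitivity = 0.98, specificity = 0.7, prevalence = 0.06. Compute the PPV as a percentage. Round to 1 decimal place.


PPV = (sens * prev) / (sens * prev + (1-spec) * (1-prev))
Numerator = 0.98 * 0.06 = 0.0588
P(positive and no disease) = (1 - spec) * (1 - prev) = (1 - 0.7) * (1 - 0.06) = 0.282
Denominator = 0.0588 + 0.282 = 0.3408
PPV = 0.0588 / 0.3408 = 0.172535
As percentage = 17.3


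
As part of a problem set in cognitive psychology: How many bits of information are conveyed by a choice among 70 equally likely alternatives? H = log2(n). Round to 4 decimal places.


H = log2(n)
H = log2(70)
= 6.1293


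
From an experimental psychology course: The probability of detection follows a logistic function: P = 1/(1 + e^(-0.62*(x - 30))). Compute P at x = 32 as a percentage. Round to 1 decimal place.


P(x) = 1/(1 + e^(-0.62*(32 - 30)))
Exponent = -0.62 * 2 = -1.24
e^(-1.24) = 0.289384
P = 1/(1 + 0.289384) = 0.775564
Percentage = 77.6


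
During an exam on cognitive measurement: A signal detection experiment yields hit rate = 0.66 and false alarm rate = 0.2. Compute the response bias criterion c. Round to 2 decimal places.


c = -0.5 * (z(HR) + z(FAR))
z(0.66) = 0.4125
z(0.2) = -0.8416
c = -0.5 * (0.4125 + -0.8416)
= -0.5 * -0.4291
= 0.21


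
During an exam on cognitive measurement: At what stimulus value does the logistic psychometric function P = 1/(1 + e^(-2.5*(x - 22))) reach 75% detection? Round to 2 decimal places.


At P = 0.75: 0.75 = 1/(1 + e^(-k*(x-x0)))
Solving: e^(-k*(x-x0)) = 1/3
x = x0 + ln(3)/k
ln(3) = 1.0986
x = 22 + 1.0986/2.5
= 22 + 0.4394
= 22.44


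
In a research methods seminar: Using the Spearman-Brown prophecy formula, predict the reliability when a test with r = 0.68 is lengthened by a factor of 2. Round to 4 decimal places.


r_new = n*r / (1 + (n-1)*r)
Numerator = 2 * 0.68 = 1.36
Denominator = 1 + 1 * 0.68 = 1.68
r_new = 1.36 / 1.68
= 0.8095


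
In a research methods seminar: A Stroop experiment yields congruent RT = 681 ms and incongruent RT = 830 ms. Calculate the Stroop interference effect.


Stroop effect = RT(incongruent) - RT(congruent)
= 830 - 681
= 149 ms


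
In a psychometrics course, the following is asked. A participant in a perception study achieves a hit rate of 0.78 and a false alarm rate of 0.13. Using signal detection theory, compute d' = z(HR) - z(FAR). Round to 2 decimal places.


d' = z(HR) - z(FAR)
z(0.78) = 0.7722
z(0.13) = -1.1264
d' = 0.7722 - -1.1264
= 1.90


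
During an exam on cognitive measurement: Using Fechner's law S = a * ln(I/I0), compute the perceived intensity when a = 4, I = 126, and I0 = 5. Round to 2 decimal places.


S = 4 * ln(126/5)
I/I0 = 25.2
ln(25.2) = 3.2268
S = 4 * 3.2268
= 12.91


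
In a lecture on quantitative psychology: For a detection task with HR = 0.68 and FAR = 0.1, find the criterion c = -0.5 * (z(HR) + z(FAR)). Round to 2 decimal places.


c = -0.5 * (z(HR) + z(FAR))
z(0.68) = 0.4677
z(0.1) = -1.2816
c = -0.5 * (0.4677 + -1.2816)
= -0.5 * -0.8139
= 0.41


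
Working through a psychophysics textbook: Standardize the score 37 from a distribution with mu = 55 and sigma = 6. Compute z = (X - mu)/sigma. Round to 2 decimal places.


z = (X - mu) / sigma
= (37 - 55) / 6
= -18 / 6
= -3.00


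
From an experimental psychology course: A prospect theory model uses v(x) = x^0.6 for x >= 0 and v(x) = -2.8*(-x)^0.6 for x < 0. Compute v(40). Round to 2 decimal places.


Since x = 40 >= 0, use v(x) = x^0.6
40^0.6 = 9.1461
v(40) = 9.15


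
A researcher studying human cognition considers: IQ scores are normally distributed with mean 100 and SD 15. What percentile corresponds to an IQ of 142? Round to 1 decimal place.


z = (IQ - mean) / SD
z = (142 - 100) / 15 = 2.8
Percentile = Phi(2.8) * 100
Phi(2.8) = 0.997445
= 99.7


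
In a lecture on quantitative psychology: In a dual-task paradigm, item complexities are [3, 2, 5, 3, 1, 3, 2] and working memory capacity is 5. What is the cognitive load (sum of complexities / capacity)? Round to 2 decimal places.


Total complexity = 3 + 2 + 5 + 3 + 1 + 3 + 2 = 19
Load = total / capacity = 19 / 5
= 3.80


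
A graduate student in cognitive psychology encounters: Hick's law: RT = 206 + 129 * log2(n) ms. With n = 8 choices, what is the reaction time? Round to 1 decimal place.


RT = 206 + 129 * log2(8)
log2(8) = 3.0
RT = 206 + 129 * 3.0
= 206 + 387.0
= 593.0 ms


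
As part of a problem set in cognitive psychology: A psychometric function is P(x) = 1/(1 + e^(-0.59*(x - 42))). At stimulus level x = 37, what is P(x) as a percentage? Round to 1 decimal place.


P(x) = 1/(1 + e^(-0.59*(37 - 42)))
Exponent = -0.59 * -5 = 2.95
e^(2.95) = 19.105954
P = 1/(1 + 19.105954) = 0.049737
Percentage = 5.0


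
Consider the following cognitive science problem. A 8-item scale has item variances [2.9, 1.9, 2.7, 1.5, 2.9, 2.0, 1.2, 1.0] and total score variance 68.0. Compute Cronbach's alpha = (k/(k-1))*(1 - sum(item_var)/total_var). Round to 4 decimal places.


alpha = (k/(k-1)) * (1 - sum(s_i^2)/s_total^2)
sum(item variances) = 16.1
k/(k-1) = 8/7 = 1.142857
1 - 16.1/68.0 = 1 - 0.236765 = 0.763235
alpha = 1.142857 * 0.763235
= 0.8723


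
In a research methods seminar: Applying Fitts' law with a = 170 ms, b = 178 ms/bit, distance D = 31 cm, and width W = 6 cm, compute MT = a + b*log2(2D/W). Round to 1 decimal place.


MT = 170 + 178 * log2(2*31/6)
2D/W = 10.333333
log2(10.333333) = 3.3692
MT = 170 + 178 * 3.3692
= 769.7 ms


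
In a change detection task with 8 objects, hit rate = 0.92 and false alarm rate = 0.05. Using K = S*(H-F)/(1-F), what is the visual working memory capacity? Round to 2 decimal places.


K = S * (H - F) / (1 - F)
H - F = 0.87
1 - F = 0.95
K = 8 * 0.87 / 0.95
= 7.33


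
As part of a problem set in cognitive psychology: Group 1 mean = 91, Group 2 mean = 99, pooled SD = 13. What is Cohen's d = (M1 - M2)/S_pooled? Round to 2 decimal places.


Cohen's d = (M1 - M2) / S_pooled
= (91 - 99) / 13
= -8 / 13
= -0.62


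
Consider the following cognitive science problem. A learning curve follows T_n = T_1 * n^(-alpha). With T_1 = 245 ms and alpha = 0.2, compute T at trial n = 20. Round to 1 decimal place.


T_n = 245 * 20^(-0.2)
20^(-0.2) = 0.54928
T_n = 245 * 0.54928
= 134.6 ms


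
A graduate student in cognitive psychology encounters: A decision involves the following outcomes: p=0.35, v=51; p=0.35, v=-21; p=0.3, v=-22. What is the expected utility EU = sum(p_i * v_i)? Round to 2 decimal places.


EU = sum(p_i * v_i)
0.35 * 51 = 17.85
0.35 * -21 = -7.35
0.3 * -22 = -6.6
EU = 17.85 + -7.35 + -6.6
= 3.90


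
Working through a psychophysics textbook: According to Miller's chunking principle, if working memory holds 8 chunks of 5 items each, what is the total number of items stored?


Total items = chunks * items_per_chunk
= 8 * 5
= 40


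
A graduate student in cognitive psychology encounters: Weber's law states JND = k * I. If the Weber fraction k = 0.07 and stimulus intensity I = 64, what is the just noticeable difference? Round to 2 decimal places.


JND = k * I
JND = 0.07 * 64
= 4.48


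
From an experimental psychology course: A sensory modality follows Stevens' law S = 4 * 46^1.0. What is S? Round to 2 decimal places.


S = 4 * 46^1.0
46^1.0 = 46.0
S = 4 * 46.0
= 184.00


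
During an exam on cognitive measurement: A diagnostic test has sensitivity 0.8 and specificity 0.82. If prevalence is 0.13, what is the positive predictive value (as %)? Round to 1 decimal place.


PPV = (sens * prev) / (sens * prev + (1-spec) * (1-prev))
Numerator = 0.8 * 0.13 = 0.104
P(positive and no disease) = (1 - spec) * (1 - prev) = (1 - 0.82) * (1 - 0.13) = 0.1566
Denominator = 0.104 + 0.1566 = 0.2606
PPV = 0.104 / 0.2606 = 0.399079
As percentage = 39.9


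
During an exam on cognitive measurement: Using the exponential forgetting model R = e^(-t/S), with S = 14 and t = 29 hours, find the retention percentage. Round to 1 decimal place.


R = e^(-t/S)
-t/S = -29/14 = -2.071429
R = e^(-2.071429) = 0.126006
Percentage = 0.126006 * 100
= 12.6


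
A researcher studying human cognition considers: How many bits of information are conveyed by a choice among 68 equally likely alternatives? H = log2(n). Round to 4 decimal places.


H = log2(n)
H = log2(68)
= 6.0875


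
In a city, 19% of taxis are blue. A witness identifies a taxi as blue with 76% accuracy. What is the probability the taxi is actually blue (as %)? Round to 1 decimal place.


P(blue | says blue) = P(says blue | blue)*P(blue) / [P(says blue | blue)*P(blue) + P(says blue | not blue)*P(not blue)]
Numerator = 0.76 * 0.19 = 0.1444
False identification = 0.24 * 0.81 = 0.1944
P = 0.1444 / (0.1444 + 0.1944)
= 0.1444 / 0.3388
As percentage = 42.6


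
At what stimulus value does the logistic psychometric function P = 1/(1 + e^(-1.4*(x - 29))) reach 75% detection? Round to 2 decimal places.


At P = 0.75: 0.75 = 1/(1 + e^(-k*(x-x0)))
Solving: e^(-k*(x-x0)) = 1/3
x = x0 + ln(3)/k
ln(3) = 1.0986
x = 29 + 1.0986/1.4
= 29 + 0.7847
= 29.78


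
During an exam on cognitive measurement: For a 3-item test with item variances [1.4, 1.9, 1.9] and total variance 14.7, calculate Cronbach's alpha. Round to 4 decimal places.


alpha = (k/(k-1)) * (1 - sum(s_i^2)/s_total^2)
sum(item variances) = 5.2
k/(k-1) = 3/2 = 1.5
1 - 5.2/14.7 = 1 - 0.353741 = 0.646259
alpha = 1.5 * 0.646259
= 0.9694


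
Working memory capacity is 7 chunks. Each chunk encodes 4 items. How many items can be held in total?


Total items = chunks * items_per_chunk
= 7 * 4
= 28


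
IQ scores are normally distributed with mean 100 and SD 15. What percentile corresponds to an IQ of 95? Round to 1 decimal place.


z = (IQ - mean) / SD
z = (95 - 100) / 15 = -0.3333
Percentile = Phi(-0.3333) * 100
Phi(-0.3333) = 0.369454
= 36.9


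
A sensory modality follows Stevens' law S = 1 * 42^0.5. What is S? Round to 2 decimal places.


S = 1 * 42^0.5
42^0.5 = 6.4807
S = 1 * 6.4807
= 6.48


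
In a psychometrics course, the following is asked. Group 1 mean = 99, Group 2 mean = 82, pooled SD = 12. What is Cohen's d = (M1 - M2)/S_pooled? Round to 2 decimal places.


Cohen's d = (M1 - M2) / S_pooled
= (99 - 82) / 12
= 17 / 12
= 1.42


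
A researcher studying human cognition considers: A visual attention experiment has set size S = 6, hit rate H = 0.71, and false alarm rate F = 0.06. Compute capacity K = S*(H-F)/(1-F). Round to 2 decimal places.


K = S * (H - F) / (1 - F)
H - F = 0.65
1 - F = 0.94
K = 6 * 0.65 / 0.94
= 4.15


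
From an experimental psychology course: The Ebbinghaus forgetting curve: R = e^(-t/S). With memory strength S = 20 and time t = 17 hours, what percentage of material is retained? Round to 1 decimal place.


R = e^(-t/S)
-t/S = -17/20 = -0.85
R = e^(-0.85) = 0.427415
Percentage = 0.427415 * 100
= 42.7


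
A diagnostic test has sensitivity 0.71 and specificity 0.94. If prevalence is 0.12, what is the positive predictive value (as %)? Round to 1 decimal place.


PPV = (sens * prev) / (sens * prev + (1-spec) * (1-prev))
Numerator = 0.71 * 0.12 = 0.0852
P(positive and no disease) = (1 - spec) * (1 - prev) = (1 - 0.94) * (1 - 0.12) = 0.0528
Denominator = 0.0852 + 0.0528 = 0.138
PPV = 0.0852 / 0.138 = 0.617391
As percentage = 61.7


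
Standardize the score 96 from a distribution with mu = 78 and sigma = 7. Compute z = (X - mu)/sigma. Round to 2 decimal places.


z = (X - mu) / sigma
= (96 - 78) / 7
= 18 / 7
= 2.57


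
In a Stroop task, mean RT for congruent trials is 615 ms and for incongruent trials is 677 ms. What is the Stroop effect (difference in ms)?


Stroop effect = RT(incongruent) - RT(congruent)
= 677 - 615
= 62 ms


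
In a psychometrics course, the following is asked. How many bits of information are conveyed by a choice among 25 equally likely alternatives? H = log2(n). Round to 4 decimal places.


H = log2(n)
H = log2(25)
= 4.6439


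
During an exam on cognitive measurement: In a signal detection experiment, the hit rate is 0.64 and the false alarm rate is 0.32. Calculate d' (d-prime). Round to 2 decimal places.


d' = z(HR) - z(FAR)
z(0.64) = 0.3585
z(0.32) = -0.4677
d' = 0.3585 - -0.4677
= 0.83


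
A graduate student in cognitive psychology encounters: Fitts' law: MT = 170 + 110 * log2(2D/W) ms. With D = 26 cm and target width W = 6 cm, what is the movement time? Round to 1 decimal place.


MT = 170 + 110 * log2(2*26/6)
2D/W = 8.666667
log2(8.666667) = 3.1155
MT = 170 + 110 * 3.1155
= 512.7 ms


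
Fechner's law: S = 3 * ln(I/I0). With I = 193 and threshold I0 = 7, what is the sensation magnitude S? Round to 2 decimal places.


S = 3 * ln(193/7)
I/I0 = 27.571429
ln(27.571429) = 3.3168
S = 3 * 3.3168
= 9.95


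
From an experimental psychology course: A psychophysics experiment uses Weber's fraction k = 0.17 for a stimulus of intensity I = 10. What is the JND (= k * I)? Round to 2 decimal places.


JND = k * I
JND = 0.17 * 10
= 1.70


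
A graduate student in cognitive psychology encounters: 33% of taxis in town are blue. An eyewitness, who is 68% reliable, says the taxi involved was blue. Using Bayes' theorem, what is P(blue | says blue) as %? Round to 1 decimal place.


P(blue | says blue) = P(says blue | blue)*P(blue) / [P(says blue | blue)*P(blue) + P(says blue | not blue)*P(not blue)]
Numerator = 0.68 * 0.33 = 0.2244
False identification = 0.32 * 0.67 = 0.2144
P = 0.2244 / (0.2244 + 0.2144)
= 0.2244 / 0.4388
As percentage = 51.1


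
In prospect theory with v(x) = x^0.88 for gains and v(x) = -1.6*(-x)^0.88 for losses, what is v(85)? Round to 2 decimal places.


Since x = 85 >= 0, use v(x) = x^0.88
85^0.88 = 49.8757
v(85) = 49.88


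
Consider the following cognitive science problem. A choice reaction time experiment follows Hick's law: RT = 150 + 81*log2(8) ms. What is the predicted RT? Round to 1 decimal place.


RT = 150 + 81 * log2(8)
log2(8) = 3.0
RT = 150 + 81 * 3.0
= 150 + 243.0
= 393.0 ms


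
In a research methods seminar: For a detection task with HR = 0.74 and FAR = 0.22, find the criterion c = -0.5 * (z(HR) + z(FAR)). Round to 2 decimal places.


c = -0.5 * (z(HR) + z(FAR))
z(0.74) = 0.6433
z(0.22) = -0.7722
c = -0.5 * (0.6433 + -0.7722)
= -0.5 * -0.1289
= 0.06


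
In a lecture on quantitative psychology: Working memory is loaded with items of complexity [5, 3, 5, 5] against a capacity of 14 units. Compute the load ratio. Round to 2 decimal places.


Total complexity = 5 + 3 + 5 + 5 = 18
Load = total / capacity = 18 / 14
= 1.29


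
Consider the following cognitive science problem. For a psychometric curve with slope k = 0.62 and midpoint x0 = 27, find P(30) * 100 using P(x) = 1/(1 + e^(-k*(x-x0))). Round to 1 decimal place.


P(x) = 1/(1 + e^(-0.62*(30 - 27)))
Exponent = -0.62 * 3 = -1.86
e^(-1.86) = 0.155673
P = 1/(1 + 0.155673) = 0.865297
Percentage = 86.5


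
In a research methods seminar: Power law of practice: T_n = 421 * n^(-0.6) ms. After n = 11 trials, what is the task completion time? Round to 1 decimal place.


T_n = 421 * 11^(-0.6)
11^(-0.6) = 0.237227
T_n = 421 * 0.237227
= 99.9 ms


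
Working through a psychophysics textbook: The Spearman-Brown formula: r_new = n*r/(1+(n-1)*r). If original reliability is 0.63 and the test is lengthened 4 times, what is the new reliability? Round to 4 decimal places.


r_new = n*r / (1 + (n-1)*r)
Numerator = 4 * 0.63 = 2.52
Denominator = 1 + 3 * 0.63 = 2.89
r_new = 2.52 / 2.89
= 0.8720


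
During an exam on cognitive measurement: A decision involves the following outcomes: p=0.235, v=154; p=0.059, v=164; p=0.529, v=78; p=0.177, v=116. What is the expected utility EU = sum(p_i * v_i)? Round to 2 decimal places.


EU = sum(p_i * v_i)
0.235 * 154 = 36.19
0.059 * 164 = 9.676
0.529 * 78 = 41.262
0.177 * 116 = 20.532
EU = 36.19 + 9.676 + 41.262 + 20.532
= 107.66


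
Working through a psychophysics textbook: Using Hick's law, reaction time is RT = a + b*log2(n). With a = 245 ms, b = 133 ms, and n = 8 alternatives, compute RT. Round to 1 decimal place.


RT = 245 + 133 * log2(8)
log2(8) = 3.0
RT = 245 + 133 * 3.0
= 245 + 399.0
= 644.0 ms


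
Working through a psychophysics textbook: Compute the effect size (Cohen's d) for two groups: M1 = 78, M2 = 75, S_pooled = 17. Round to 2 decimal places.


Cohen's d = (M1 - M2) / S_pooled
= (78 - 75) / 17
= 3 / 17
= 0.18


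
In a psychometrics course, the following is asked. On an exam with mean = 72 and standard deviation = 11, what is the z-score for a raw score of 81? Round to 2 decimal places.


z = (X - mu) / sigma
= (81 - 72) / 11
= 9 / 11
= 0.82


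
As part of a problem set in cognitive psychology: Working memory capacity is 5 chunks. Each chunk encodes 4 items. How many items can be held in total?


Total items = chunks * items_per_chunk
= 5 * 4
= 20


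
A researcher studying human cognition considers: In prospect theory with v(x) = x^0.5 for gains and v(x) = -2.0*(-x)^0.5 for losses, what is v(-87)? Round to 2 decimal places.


Since x = -87 < 0, use v(x) = -lambda*(-x)^alpha
(-x) = 87
87^0.5 = 9.3274
v(-87) = -2.0 * 9.3274
= -18.65


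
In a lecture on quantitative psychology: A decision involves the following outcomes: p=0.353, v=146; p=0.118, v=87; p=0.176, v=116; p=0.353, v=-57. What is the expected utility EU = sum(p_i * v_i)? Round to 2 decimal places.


EU = sum(p_i * v_i)
0.353 * 146 = 51.538
0.118 * 87 = 10.266
0.176 * 116 = 20.416
0.353 * -57 = -20.121
EU = 51.538 + 10.266 + 20.416 + -20.121
= 62.10


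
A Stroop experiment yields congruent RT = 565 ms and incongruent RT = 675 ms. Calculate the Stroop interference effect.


Stroop effect = RT(incongruent) - RT(congruent)
= 675 - 565
= 110 ms


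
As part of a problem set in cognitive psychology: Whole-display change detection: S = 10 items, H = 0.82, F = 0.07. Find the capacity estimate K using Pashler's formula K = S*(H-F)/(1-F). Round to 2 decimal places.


K = S * (H - F) / (1 - F)
H - F = 0.75
1 - F = 0.93
K = 10 * 0.75 / 0.93
= 8.06


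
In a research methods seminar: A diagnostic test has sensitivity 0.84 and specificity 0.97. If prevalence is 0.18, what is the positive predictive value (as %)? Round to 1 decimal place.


PPV = (sens * prev) / (sens * prev + (1-spec) * (1-prev))
Numerator = 0.84 * 0.18 = 0.1512
P(positive and no disease) = (1 - spec) * (1 - prev) = (1 - 0.97) * (1 - 0.18) = 0.0246
Denominator = 0.1512 + 0.0246 = 0.1758
PPV = 0.1512 / 0.1758 = 0.860068
As percentage = 86.0


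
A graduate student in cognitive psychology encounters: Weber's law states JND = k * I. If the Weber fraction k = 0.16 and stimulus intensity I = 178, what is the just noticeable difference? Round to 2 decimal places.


JND = k * I
JND = 0.16 * 178
= 28.48


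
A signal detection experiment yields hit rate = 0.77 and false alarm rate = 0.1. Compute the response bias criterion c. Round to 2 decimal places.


c = -0.5 * (z(HR) + z(FAR))
z(0.77) = 0.7388
z(0.1) = -1.2816
c = -0.5 * (0.7388 + -1.2816)
= -0.5 * -0.5428
= 0.27


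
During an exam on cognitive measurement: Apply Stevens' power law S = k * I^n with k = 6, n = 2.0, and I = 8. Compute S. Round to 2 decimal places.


S = 6 * 8^2.0
8^2.0 = 64.0
S = 6 * 64.0
= 384.00


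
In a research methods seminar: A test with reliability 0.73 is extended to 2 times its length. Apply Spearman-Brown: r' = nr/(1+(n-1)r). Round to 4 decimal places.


r_new = n*r / (1 + (n-1)*r)
Numerator = 2 * 0.73 = 1.46
Denominator = 1 + 1 * 0.73 = 1.73
r_new = 1.46 / 1.73
= 0.8439


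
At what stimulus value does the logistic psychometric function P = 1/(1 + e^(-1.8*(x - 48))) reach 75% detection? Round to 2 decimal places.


At P = 0.75: 0.75 = 1/(1 + e^(-k*(x-x0)))
Solving: e^(-k*(x-x0)) = 1/3
x = x0 + ln(3)/k
ln(3) = 1.0986
x = 48 + 1.0986/1.8
= 48 + 0.6103
= 48.61


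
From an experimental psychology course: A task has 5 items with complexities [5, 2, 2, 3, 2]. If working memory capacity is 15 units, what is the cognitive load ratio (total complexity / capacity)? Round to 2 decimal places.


Total complexity = 5 + 2 + 2 + 3 + 2 = 14
Load = total / capacity = 14 / 15
= 0.93


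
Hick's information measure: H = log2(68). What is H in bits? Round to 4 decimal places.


H = log2(n)
H = log2(68)
= 6.0875


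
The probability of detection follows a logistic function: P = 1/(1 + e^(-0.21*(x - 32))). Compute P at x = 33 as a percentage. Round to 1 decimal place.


P(x) = 1/(1 + e^(-0.21*(33 - 32)))
Exponent = -0.21 * 1 = -0.21
e^(-0.21) = 0.810584
P = 1/(1 + 0.810584) = 0.552308
Percentage = 55.2


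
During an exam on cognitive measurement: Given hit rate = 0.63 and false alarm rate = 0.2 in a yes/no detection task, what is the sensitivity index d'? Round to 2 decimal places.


d' = z(HR) - z(FAR)
z(0.63) = 0.3319
z(0.2) = -0.8416
d' = 0.3319 - -0.8416
= 1.17


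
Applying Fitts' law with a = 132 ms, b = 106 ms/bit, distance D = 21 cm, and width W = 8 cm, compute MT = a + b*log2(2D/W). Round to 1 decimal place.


MT = 132 + 106 * log2(2*21/8)
2D/W = 5.25
log2(5.25) = 2.3923
MT = 132 + 106 * 2.3923
= 385.6 ms


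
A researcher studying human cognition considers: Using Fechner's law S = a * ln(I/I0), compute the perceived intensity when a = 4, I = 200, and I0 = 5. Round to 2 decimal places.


S = 4 * ln(200/5)
I/I0 = 40.0
ln(40.0) = 3.6889
S = 4 * 3.6889
= 14.76


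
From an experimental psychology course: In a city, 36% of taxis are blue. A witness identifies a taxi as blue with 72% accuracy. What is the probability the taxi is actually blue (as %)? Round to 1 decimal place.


P(blue | says blue) = P(says blue | blue)*P(blue) / [P(says blue | blue)*P(blue) + P(says blue | not blue)*P(not blue)]
Numerator = 0.72 * 0.36 = 0.2592
False identification = 0.28 * 0.64 = 0.1792
P = 0.2592 / (0.2592 + 0.1792)
= 0.2592 / 0.4384
As percentage = 59.1
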